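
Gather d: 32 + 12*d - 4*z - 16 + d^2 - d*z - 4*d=d^2 + d*(8 - z) - 4*z + 16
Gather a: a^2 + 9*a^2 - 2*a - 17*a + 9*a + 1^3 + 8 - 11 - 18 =10*a^2 - 10*a - 20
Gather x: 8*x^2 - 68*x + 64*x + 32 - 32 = 8*x^2 - 4*x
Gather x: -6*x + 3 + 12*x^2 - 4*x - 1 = 12*x^2 - 10*x + 2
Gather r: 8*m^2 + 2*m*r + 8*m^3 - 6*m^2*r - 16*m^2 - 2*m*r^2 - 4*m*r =8*m^3 - 8*m^2 - 2*m*r^2 + r*(-6*m^2 - 2*m)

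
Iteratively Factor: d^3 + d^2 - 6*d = (d)*(d^2 + d - 6) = d*(d - 2)*(d + 3)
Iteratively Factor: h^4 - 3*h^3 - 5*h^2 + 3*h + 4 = (h + 1)*(h^3 - 4*h^2 - h + 4) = (h - 4)*(h + 1)*(h^2 - 1) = (h - 4)*(h - 1)*(h + 1)*(h + 1)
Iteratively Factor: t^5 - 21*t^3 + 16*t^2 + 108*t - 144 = (t - 3)*(t^4 + 3*t^3 - 12*t^2 - 20*t + 48) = (t - 3)*(t - 2)*(t^3 + 5*t^2 - 2*t - 24) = (t - 3)*(t - 2)^2*(t^2 + 7*t + 12) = (t - 3)*(t - 2)^2*(t + 4)*(t + 3)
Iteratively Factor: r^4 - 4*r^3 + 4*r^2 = (r)*(r^3 - 4*r^2 + 4*r) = r*(r - 2)*(r^2 - 2*r) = r^2*(r - 2)*(r - 2)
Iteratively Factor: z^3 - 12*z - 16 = (z + 2)*(z^2 - 2*z - 8) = (z - 4)*(z + 2)*(z + 2)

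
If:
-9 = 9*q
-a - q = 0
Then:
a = 1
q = -1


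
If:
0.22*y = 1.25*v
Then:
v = 0.176*y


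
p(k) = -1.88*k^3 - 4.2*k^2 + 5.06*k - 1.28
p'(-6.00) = -147.58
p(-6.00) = 223.24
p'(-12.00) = -706.30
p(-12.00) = 2581.84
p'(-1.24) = 6.80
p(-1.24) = -10.43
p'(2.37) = -46.53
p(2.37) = -37.91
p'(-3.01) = -20.75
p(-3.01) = -3.29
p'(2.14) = -38.74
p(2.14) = -28.11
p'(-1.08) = 7.55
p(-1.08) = -9.28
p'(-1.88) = 0.92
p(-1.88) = -13.15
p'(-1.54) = 4.62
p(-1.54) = -12.17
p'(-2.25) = -4.59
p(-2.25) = -12.51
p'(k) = -5.64*k^2 - 8.4*k + 5.06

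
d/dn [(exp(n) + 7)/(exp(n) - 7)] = -14*exp(n)/(exp(n) - 7)^2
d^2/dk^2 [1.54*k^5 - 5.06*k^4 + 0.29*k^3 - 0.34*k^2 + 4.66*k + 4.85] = 30.8*k^3 - 60.72*k^2 + 1.74*k - 0.68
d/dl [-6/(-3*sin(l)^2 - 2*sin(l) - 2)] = -12*(3*sin(l) + 1)*cos(l)/(3*sin(l)^2 + 2*sin(l) + 2)^2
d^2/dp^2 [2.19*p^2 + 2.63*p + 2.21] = 4.38000000000000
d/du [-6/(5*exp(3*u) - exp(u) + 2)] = (90*exp(2*u) - 6)*exp(u)/(5*exp(3*u) - exp(u) + 2)^2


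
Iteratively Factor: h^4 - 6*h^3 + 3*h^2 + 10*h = (h - 2)*(h^3 - 4*h^2 - 5*h) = (h - 2)*(h + 1)*(h^2 - 5*h) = (h - 5)*(h - 2)*(h + 1)*(h)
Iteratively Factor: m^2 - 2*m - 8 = (m + 2)*(m - 4)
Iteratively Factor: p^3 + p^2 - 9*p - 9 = (p + 1)*(p^2 - 9) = (p - 3)*(p + 1)*(p + 3)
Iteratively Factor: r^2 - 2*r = (r - 2)*(r)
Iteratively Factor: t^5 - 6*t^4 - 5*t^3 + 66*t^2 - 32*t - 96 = (t + 1)*(t^4 - 7*t^3 + 2*t^2 + 64*t - 96) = (t - 4)*(t + 1)*(t^3 - 3*t^2 - 10*t + 24) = (t - 4)*(t + 1)*(t + 3)*(t^2 - 6*t + 8) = (t - 4)*(t - 2)*(t + 1)*(t + 3)*(t - 4)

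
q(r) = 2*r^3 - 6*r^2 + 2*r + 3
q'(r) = 6*r^2 - 12*r + 2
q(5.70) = 189.85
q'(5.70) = 128.54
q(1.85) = -1.17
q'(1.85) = 0.34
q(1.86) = -1.17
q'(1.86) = 0.44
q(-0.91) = -5.30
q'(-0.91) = 17.89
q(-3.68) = -185.29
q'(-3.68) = 127.41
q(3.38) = 18.44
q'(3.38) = 29.99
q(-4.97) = -400.67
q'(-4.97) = 209.85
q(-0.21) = 2.30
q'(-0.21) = 4.78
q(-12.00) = -4341.00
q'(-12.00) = 1010.00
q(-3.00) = -111.00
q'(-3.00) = 92.00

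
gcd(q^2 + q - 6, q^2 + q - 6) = q^2 + q - 6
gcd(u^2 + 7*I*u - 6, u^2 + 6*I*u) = u + 6*I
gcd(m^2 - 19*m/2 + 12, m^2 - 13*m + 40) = m - 8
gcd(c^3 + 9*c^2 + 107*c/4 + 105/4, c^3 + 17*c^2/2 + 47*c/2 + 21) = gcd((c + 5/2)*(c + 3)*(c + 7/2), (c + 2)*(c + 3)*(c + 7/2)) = c^2 + 13*c/2 + 21/2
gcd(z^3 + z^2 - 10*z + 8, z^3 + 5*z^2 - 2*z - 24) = z^2 + 2*z - 8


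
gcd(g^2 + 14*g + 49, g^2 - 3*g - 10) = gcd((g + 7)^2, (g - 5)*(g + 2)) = 1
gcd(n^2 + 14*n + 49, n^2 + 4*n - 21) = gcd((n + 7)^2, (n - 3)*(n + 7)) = n + 7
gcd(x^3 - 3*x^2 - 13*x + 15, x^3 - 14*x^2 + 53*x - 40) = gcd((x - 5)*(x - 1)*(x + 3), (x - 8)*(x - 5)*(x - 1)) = x^2 - 6*x + 5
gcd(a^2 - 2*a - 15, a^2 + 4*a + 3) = a + 3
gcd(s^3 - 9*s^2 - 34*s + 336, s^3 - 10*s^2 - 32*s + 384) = s^2 - 2*s - 48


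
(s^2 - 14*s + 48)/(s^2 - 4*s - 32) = (s - 6)/(s + 4)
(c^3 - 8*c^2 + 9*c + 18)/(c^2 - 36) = (c^2 - 2*c - 3)/(c + 6)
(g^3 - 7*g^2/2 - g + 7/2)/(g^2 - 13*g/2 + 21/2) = (g^2 - 1)/(g - 3)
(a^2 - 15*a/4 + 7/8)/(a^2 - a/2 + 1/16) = 2*(2*a - 7)/(4*a - 1)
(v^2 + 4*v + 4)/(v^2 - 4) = (v + 2)/(v - 2)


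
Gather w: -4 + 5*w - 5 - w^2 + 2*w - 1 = -w^2 + 7*w - 10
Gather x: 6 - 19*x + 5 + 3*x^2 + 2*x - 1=3*x^2 - 17*x + 10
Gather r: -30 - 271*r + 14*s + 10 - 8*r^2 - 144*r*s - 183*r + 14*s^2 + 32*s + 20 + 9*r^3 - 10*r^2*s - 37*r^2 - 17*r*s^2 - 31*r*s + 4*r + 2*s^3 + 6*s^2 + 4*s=9*r^3 + r^2*(-10*s - 45) + r*(-17*s^2 - 175*s - 450) + 2*s^3 + 20*s^2 + 50*s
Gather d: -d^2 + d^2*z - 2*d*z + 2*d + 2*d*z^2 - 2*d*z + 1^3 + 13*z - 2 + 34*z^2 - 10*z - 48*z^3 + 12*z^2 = d^2*(z - 1) + d*(2*z^2 - 4*z + 2) - 48*z^3 + 46*z^2 + 3*z - 1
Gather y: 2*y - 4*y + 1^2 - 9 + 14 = 6 - 2*y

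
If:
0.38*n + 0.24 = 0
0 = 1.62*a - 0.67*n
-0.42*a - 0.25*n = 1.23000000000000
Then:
No Solution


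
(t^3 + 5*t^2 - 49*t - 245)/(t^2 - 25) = (t^2 - 49)/(t - 5)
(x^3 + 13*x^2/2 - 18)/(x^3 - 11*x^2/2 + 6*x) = (x^2 + 8*x + 12)/(x*(x - 4))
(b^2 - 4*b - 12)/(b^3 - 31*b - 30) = (b + 2)/(b^2 + 6*b + 5)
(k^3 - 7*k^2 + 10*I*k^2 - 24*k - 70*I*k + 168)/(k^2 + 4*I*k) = k - 7 + 6*I - 42*I/k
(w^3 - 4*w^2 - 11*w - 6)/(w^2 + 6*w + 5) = (w^2 - 5*w - 6)/(w + 5)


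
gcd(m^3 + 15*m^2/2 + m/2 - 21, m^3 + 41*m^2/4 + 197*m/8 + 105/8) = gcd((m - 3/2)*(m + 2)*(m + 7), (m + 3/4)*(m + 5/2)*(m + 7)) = m + 7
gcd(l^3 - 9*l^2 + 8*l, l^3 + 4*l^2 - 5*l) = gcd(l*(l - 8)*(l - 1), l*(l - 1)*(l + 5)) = l^2 - l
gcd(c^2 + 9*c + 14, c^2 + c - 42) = c + 7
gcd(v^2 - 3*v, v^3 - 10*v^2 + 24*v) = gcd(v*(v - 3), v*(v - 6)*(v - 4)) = v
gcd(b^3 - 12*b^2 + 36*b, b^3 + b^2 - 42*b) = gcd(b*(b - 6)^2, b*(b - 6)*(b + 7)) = b^2 - 6*b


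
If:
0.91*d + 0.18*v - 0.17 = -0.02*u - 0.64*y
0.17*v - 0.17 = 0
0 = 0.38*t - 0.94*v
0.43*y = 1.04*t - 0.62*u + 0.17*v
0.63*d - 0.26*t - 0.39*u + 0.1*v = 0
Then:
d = 9.76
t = 2.47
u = 14.37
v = 1.00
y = -14.34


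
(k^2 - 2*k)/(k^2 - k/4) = 4*(k - 2)/(4*k - 1)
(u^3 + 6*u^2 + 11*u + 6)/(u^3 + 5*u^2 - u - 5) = (u^2 + 5*u + 6)/(u^2 + 4*u - 5)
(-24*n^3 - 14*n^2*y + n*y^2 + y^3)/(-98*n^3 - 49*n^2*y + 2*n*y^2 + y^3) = (-12*n^2 - n*y + y^2)/(-49*n^2 + y^2)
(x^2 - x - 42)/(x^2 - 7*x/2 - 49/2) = 2*(x + 6)/(2*x + 7)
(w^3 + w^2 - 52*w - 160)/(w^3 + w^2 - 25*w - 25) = (w^2 - 4*w - 32)/(w^2 - 4*w - 5)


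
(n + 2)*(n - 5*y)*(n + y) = n^3 - 4*n^2*y + 2*n^2 - 5*n*y^2 - 8*n*y - 10*y^2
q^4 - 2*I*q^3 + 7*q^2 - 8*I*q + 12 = (q - 3*I)*(q - 2*I)*(q + I)*(q + 2*I)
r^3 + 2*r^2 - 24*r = r*(r - 4)*(r + 6)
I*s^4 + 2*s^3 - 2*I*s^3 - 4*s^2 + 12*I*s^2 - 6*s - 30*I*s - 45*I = (s - 3)*(s - 5*I)*(s + 3*I)*(I*s + I)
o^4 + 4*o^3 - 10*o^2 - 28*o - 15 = (o - 3)*(o + 1)^2*(o + 5)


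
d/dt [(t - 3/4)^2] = 2*t - 3/2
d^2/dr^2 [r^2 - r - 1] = 2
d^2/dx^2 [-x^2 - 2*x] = -2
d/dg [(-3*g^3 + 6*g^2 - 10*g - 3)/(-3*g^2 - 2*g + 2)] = (9*g^4 + 12*g^3 - 60*g^2 + 6*g - 26)/(9*g^4 + 12*g^3 - 8*g^2 - 8*g + 4)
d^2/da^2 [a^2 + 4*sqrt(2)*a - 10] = 2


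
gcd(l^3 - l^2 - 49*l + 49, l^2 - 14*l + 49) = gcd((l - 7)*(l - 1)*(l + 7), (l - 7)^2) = l - 7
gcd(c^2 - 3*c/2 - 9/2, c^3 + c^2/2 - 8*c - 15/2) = c - 3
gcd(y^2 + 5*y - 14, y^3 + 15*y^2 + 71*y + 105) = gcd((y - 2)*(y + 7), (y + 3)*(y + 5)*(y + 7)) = y + 7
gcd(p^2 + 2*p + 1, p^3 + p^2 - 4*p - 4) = p + 1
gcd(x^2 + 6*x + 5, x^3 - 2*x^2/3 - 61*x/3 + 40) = x + 5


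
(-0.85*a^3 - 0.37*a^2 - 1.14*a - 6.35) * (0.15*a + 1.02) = -0.1275*a^4 - 0.9225*a^3 - 0.5484*a^2 - 2.1153*a - 6.477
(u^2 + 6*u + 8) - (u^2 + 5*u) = u + 8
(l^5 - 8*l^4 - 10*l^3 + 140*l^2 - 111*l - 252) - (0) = l^5 - 8*l^4 - 10*l^3 + 140*l^2 - 111*l - 252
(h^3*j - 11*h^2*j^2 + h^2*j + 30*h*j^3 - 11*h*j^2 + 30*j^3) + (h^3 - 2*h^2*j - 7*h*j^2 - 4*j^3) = h^3*j + h^3 - 11*h^2*j^2 - h^2*j + 30*h*j^3 - 18*h*j^2 + 26*j^3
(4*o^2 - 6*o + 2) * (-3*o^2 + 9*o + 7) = -12*o^4 + 54*o^3 - 32*o^2 - 24*o + 14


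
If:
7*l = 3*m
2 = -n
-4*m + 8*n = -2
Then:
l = -3/2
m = -7/2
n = -2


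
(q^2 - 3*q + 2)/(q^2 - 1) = (q - 2)/(q + 1)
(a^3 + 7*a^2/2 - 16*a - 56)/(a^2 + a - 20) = (a^2 + 15*a/2 + 14)/(a + 5)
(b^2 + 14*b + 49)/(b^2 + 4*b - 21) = (b + 7)/(b - 3)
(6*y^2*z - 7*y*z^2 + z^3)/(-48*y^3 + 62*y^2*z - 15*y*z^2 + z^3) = -z/(8*y - z)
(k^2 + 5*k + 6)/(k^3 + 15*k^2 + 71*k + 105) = (k + 2)/(k^2 + 12*k + 35)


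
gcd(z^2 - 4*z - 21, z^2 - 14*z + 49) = z - 7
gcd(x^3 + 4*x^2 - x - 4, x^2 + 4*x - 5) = x - 1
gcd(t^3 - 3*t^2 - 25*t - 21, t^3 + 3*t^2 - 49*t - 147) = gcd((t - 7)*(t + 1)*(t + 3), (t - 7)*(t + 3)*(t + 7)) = t^2 - 4*t - 21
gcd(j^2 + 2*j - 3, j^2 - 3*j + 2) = j - 1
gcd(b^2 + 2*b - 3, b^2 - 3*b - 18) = b + 3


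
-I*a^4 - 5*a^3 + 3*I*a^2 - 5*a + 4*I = (a - 4*I)*(a - I)^2*(-I*a + 1)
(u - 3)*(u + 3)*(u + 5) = u^3 + 5*u^2 - 9*u - 45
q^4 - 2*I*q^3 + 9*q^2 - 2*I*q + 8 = (q - 4*I)*(q - I)*(q + I)*(q + 2*I)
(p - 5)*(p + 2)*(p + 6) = p^3 + 3*p^2 - 28*p - 60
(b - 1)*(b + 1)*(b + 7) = b^3 + 7*b^2 - b - 7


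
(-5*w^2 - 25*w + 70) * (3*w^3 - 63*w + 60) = -15*w^5 - 75*w^4 + 525*w^3 + 1275*w^2 - 5910*w + 4200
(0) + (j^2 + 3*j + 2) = j^2 + 3*j + 2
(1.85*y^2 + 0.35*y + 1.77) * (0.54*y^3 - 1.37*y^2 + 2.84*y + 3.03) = 0.999*y^5 - 2.3455*y^4 + 5.7303*y^3 + 4.1746*y^2 + 6.0873*y + 5.3631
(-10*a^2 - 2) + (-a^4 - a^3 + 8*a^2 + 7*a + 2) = -a^4 - a^3 - 2*a^2 + 7*a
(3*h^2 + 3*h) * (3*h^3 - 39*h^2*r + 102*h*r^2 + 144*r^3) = 9*h^5 - 117*h^4*r + 9*h^4 + 306*h^3*r^2 - 117*h^3*r + 432*h^2*r^3 + 306*h^2*r^2 + 432*h*r^3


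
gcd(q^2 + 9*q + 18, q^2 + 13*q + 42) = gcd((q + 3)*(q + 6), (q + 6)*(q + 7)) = q + 6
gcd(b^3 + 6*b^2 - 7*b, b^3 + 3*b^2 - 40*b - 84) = b + 7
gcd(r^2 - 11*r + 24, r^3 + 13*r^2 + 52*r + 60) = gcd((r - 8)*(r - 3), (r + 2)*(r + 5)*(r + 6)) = 1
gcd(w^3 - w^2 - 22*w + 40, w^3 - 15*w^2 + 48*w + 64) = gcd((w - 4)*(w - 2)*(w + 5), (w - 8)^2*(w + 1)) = 1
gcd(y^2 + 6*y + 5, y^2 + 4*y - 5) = y + 5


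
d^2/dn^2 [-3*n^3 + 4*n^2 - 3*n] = 8 - 18*n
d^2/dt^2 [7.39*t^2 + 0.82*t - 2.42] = 14.7800000000000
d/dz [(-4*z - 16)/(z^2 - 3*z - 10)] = 4*(z^2 + 8*z - 2)/(z^4 - 6*z^3 - 11*z^2 + 60*z + 100)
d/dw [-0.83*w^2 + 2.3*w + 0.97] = 2.3 - 1.66*w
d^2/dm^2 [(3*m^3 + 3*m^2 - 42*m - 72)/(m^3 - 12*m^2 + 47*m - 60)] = 6*(13*m^3 - 27*m^2 - 369*m + 1119)/(m^6 - 24*m^5 + 237*m^4 - 1232*m^3 + 3555*m^2 - 5400*m + 3375)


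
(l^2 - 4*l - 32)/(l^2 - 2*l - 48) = (l + 4)/(l + 6)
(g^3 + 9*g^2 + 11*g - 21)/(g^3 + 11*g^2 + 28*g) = (g^2 + 2*g - 3)/(g*(g + 4))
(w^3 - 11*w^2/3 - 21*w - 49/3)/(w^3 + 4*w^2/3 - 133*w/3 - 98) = (w + 1)/(w + 6)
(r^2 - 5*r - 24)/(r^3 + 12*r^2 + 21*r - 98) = (r^2 - 5*r - 24)/(r^3 + 12*r^2 + 21*r - 98)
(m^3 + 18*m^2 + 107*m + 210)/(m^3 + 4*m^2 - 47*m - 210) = (m + 7)/(m - 7)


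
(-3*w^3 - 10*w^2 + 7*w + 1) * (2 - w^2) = 3*w^5 + 10*w^4 - 13*w^3 - 21*w^2 + 14*w + 2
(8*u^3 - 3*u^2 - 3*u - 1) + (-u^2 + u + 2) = 8*u^3 - 4*u^2 - 2*u + 1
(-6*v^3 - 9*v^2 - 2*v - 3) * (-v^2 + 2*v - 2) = 6*v^5 - 3*v^4 - 4*v^3 + 17*v^2 - 2*v + 6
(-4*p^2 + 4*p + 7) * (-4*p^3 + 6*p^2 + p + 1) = 16*p^5 - 40*p^4 - 8*p^3 + 42*p^2 + 11*p + 7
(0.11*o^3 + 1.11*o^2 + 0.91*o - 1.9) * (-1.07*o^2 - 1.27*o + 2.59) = -0.1177*o^5 - 1.3274*o^4 - 2.0985*o^3 + 3.7522*o^2 + 4.7699*o - 4.921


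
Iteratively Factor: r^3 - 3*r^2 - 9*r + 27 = (r + 3)*(r^2 - 6*r + 9) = (r - 3)*(r + 3)*(r - 3)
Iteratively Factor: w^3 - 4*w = (w - 2)*(w^2 + 2*w) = w*(w - 2)*(w + 2)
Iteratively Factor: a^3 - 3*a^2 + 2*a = (a - 1)*(a^2 - 2*a) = (a - 2)*(a - 1)*(a)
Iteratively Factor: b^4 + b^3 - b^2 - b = (b)*(b^3 + b^2 - b - 1) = b*(b + 1)*(b^2 - 1) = b*(b + 1)^2*(b - 1)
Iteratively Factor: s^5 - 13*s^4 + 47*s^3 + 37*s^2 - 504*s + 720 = (s - 4)*(s^4 - 9*s^3 + 11*s^2 + 81*s - 180) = (s - 4)*(s - 3)*(s^3 - 6*s^2 - 7*s + 60) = (s - 5)*(s - 4)*(s - 3)*(s^2 - s - 12) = (s - 5)*(s - 4)^2*(s - 3)*(s + 3)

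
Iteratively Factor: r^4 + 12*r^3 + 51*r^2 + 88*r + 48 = (r + 4)*(r^3 + 8*r^2 + 19*r + 12) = (r + 3)*(r + 4)*(r^2 + 5*r + 4) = (r + 3)*(r + 4)^2*(r + 1)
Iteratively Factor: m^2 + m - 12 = (m + 4)*(m - 3)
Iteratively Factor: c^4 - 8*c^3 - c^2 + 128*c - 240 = (c - 5)*(c^3 - 3*c^2 - 16*c + 48) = (c - 5)*(c - 4)*(c^2 + c - 12) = (c - 5)*(c - 4)*(c - 3)*(c + 4)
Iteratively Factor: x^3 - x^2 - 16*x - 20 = (x + 2)*(x^2 - 3*x - 10) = (x - 5)*(x + 2)*(x + 2)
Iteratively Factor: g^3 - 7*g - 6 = (g + 2)*(g^2 - 2*g - 3) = (g + 1)*(g + 2)*(g - 3)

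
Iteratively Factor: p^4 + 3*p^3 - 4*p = (p + 2)*(p^3 + p^2 - 2*p) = p*(p + 2)*(p^2 + p - 2) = p*(p + 2)^2*(p - 1)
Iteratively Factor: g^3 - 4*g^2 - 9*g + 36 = (g - 3)*(g^2 - g - 12) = (g - 4)*(g - 3)*(g + 3)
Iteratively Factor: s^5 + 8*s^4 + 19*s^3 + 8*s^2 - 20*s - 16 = (s + 2)*(s^4 + 6*s^3 + 7*s^2 - 6*s - 8) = (s + 1)*(s + 2)*(s^3 + 5*s^2 + 2*s - 8) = (s + 1)*(s + 2)^2*(s^2 + 3*s - 4) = (s - 1)*(s + 1)*(s + 2)^2*(s + 4)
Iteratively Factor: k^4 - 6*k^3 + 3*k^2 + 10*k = (k - 5)*(k^3 - k^2 - 2*k) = k*(k - 5)*(k^2 - k - 2) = k*(k - 5)*(k + 1)*(k - 2)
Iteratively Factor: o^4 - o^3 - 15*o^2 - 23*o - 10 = (o - 5)*(o^3 + 4*o^2 + 5*o + 2) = (o - 5)*(o + 1)*(o^2 + 3*o + 2) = (o - 5)*(o + 1)^2*(o + 2)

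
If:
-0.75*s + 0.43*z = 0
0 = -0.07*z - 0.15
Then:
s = -1.23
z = -2.14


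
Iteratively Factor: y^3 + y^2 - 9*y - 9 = (y - 3)*(y^2 + 4*y + 3) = (y - 3)*(y + 3)*(y + 1)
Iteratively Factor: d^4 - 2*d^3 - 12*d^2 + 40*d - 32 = (d - 2)*(d^3 - 12*d + 16) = (d - 2)*(d + 4)*(d^2 - 4*d + 4) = (d - 2)^2*(d + 4)*(d - 2)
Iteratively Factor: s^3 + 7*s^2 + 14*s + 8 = (s + 2)*(s^2 + 5*s + 4) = (s + 2)*(s + 4)*(s + 1)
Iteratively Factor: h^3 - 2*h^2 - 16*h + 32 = (h - 2)*(h^2 - 16) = (h - 4)*(h - 2)*(h + 4)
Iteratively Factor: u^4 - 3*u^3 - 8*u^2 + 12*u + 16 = (u - 4)*(u^3 + u^2 - 4*u - 4) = (u - 4)*(u + 2)*(u^2 - u - 2) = (u - 4)*(u - 2)*(u + 2)*(u + 1)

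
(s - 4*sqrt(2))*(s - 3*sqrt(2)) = s^2 - 7*sqrt(2)*s + 24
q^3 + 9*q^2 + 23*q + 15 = (q + 1)*(q + 3)*(q + 5)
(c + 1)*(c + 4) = c^2 + 5*c + 4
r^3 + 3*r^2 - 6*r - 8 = (r - 2)*(r + 1)*(r + 4)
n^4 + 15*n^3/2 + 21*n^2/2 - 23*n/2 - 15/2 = (n - 1)*(n + 1/2)*(n + 3)*(n + 5)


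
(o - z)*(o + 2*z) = o^2 + o*z - 2*z^2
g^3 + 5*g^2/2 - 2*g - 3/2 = (g - 1)*(g + 1/2)*(g + 3)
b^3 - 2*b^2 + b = b*(b - 1)^2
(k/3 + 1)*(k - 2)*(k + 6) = k^3/3 + 7*k^2/3 - 12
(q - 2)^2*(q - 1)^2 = q^4 - 6*q^3 + 13*q^2 - 12*q + 4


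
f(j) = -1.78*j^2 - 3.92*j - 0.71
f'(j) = -3.56*j - 3.92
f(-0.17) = -0.10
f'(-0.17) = -3.31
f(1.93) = -14.91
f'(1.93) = -10.79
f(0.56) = -3.46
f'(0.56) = -5.91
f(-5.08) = -26.73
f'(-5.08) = 14.16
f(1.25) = -8.39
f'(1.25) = -8.37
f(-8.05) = -84.50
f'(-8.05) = 24.74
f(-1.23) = 1.42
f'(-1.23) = 0.46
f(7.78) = -138.95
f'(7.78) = -31.62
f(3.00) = -28.49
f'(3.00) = -14.60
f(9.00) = -180.17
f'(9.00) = -35.96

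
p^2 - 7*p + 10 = (p - 5)*(p - 2)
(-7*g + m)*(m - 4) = -7*g*m + 28*g + m^2 - 4*m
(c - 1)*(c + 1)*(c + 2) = c^3 + 2*c^2 - c - 2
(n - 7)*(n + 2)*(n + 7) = n^3 + 2*n^2 - 49*n - 98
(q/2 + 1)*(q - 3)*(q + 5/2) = q^3/2 + 3*q^2/4 - 17*q/4 - 15/2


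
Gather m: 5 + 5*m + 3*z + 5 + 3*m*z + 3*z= m*(3*z + 5) + 6*z + 10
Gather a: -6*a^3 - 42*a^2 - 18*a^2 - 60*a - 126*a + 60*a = -6*a^3 - 60*a^2 - 126*a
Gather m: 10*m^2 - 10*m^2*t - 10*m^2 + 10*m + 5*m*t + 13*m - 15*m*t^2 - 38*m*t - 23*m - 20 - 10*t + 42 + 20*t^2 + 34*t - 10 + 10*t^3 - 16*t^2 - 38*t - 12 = -10*m^2*t + m*(-15*t^2 - 33*t) + 10*t^3 + 4*t^2 - 14*t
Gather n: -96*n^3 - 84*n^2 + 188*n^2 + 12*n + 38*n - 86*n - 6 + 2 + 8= -96*n^3 + 104*n^2 - 36*n + 4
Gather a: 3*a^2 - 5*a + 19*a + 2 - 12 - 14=3*a^2 + 14*a - 24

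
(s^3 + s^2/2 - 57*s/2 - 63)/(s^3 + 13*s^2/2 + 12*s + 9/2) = (2*s^2 - 5*s - 42)/(2*s^2 + 7*s + 3)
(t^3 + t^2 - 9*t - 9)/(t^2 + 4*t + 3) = t - 3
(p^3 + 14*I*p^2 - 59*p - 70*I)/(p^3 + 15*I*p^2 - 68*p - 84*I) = (p + 5*I)/(p + 6*I)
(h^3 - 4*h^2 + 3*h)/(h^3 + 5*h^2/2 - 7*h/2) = 2*(h - 3)/(2*h + 7)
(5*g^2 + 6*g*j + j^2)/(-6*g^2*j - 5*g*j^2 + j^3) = (-5*g - j)/(j*(6*g - j))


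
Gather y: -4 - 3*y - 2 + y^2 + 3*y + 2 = y^2 - 4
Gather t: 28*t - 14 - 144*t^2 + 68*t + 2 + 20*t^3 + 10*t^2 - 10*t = 20*t^3 - 134*t^2 + 86*t - 12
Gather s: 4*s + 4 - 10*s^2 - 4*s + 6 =10 - 10*s^2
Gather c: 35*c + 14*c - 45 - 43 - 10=49*c - 98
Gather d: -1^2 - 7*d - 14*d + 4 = 3 - 21*d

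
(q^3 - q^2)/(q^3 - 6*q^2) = (q - 1)/(q - 6)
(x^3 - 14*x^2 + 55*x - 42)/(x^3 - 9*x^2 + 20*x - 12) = (x - 7)/(x - 2)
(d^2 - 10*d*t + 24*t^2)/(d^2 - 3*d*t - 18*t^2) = (d - 4*t)/(d + 3*t)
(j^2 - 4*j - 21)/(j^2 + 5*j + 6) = (j - 7)/(j + 2)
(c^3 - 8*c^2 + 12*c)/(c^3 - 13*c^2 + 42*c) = (c - 2)/(c - 7)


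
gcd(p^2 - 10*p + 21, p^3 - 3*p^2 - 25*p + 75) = p - 3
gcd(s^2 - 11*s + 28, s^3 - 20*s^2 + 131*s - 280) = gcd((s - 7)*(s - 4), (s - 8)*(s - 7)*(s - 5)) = s - 7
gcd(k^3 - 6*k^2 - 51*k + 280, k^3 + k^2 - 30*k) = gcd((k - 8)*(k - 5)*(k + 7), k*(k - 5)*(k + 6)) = k - 5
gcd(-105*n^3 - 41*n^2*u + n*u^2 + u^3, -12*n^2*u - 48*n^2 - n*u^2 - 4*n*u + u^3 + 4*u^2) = 3*n + u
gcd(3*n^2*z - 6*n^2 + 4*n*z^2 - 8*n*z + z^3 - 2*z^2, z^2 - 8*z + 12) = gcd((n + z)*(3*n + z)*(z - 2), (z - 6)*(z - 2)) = z - 2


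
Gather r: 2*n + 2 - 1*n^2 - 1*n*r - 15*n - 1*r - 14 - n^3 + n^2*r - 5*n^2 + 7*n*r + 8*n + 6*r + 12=-n^3 - 6*n^2 - 5*n + r*(n^2 + 6*n + 5)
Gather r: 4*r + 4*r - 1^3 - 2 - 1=8*r - 4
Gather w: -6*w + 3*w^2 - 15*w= 3*w^2 - 21*w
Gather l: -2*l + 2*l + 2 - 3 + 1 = 0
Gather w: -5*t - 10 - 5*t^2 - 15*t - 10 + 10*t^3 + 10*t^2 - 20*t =10*t^3 + 5*t^2 - 40*t - 20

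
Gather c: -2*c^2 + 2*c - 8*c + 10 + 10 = -2*c^2 - 6*c + 20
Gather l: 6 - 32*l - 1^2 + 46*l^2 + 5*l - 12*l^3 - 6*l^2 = -12*l^3 + 40*l^2 - 27*l + 5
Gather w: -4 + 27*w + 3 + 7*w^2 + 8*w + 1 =7*w^2 + 35*w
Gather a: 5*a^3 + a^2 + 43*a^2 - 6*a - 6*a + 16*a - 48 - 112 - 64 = 5*a^3 + 44*a^2 + 4*a - 224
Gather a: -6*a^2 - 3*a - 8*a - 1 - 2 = -6*a^2 - 11*a - 3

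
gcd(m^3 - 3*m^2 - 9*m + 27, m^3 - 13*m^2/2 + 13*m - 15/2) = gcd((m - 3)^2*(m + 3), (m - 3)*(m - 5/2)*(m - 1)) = m - 3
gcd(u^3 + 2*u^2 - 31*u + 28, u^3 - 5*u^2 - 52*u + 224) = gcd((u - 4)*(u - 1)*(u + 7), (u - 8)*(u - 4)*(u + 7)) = u^2 + 3*u - 28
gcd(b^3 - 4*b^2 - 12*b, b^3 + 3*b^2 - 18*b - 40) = b + 2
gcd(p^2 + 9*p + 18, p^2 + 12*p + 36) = p + 6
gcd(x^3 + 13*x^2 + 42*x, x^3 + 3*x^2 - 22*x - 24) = x + 6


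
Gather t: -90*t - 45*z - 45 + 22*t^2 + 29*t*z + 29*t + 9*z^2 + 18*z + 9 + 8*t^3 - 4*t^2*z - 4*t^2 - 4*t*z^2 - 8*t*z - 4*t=8*t^3 + t^2*(18 - 4*z) + t*(-4*z^2 + 21*z - 65) + 9*z^2 - 27*z - 36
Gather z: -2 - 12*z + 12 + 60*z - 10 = 48*z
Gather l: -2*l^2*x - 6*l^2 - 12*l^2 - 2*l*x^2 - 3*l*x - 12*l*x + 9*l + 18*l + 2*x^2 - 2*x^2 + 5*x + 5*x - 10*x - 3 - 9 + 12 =l^2*(-2*x - 18) + l*(-2*x^2 - 15*x + 27)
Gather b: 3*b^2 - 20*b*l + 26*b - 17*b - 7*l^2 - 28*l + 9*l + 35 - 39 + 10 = 3*b^2 + b*(9 - 20*l) - 7*l^2 - 19*l + 6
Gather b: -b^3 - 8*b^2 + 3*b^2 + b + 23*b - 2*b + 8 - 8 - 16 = -b^3 - 5*b^2 + 22*b - 16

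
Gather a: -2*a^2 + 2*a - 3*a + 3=-2*a^2 - a + 3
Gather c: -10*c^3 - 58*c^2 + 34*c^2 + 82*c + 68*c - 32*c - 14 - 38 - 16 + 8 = -10*c^3 - 24*c^2 + 118*c - 60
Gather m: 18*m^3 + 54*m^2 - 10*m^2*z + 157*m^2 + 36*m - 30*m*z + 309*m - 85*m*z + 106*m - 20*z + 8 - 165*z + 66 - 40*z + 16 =18*m^3 + m^2*(211 - 10*z) + m*(451 - 115*z) - 225*z + 90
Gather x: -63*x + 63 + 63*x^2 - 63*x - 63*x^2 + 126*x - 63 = 0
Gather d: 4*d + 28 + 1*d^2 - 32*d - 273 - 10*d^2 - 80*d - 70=-9*d^2 - 108*d - 315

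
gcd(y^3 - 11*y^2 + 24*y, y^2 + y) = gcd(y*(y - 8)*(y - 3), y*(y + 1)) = y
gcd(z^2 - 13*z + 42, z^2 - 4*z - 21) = z - 7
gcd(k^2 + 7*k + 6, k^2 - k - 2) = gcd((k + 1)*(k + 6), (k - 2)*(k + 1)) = k + 1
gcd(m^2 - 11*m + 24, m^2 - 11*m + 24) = m^2 - 11*m + 24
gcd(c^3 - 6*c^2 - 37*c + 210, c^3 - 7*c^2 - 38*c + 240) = c^2 + c - 30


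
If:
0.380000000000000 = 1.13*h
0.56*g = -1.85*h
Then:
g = -1.11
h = 0.34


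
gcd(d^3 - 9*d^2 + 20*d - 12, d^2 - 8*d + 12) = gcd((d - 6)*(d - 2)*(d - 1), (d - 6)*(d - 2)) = d^2 - 8*d + 12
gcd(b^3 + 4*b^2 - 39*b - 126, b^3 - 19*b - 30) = b + 3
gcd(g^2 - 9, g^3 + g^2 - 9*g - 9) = g^2 - 9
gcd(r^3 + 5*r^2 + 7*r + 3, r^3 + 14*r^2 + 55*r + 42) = r + 1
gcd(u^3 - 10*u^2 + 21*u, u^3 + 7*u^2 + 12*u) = u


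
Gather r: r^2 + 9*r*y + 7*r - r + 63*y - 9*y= r^2 + r*(9*y + 6) + 54*y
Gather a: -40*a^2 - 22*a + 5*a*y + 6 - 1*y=-40*a^2 + a*(5*y - 22) - y + 6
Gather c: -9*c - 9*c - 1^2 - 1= -18*c - 2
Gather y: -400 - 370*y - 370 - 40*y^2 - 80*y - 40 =-40*y^2 - 450*y - 810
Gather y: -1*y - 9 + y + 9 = 0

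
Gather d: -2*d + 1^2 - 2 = -2*d - 1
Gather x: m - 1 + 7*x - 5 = m + 7*x - 6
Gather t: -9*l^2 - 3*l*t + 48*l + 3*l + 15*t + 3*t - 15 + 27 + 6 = -9*l^2 + 51*l + t*(18 - 3*l) + 18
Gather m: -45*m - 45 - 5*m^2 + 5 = -5*m^2 - 45*m - 40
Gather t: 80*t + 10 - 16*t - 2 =64*t + 8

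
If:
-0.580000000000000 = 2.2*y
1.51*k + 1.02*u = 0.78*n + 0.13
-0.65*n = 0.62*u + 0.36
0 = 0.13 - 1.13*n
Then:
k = 0.62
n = 0.12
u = -0.70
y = -0.26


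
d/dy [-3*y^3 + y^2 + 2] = y*(2 - 9*y)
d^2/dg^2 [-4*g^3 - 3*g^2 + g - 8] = -24*g - 6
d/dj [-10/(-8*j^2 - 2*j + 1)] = 20*(-8*j - 1)/(8*j^2 + 2*j - 1)^2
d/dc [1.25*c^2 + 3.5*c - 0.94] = 2.5*c + 3.5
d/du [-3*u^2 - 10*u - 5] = -6*u - 10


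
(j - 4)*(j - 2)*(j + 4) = j^3 - 2*j^2 - 16*j + 32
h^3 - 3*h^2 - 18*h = h*(h - 6)*(h + 3)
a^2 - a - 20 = (a - 5)*(a + 4)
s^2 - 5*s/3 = s*(s - 5/3)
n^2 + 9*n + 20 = (n + 4)*(n + 5)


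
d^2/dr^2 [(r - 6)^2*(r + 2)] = 6*r - 20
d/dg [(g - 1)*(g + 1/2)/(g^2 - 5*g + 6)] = (-9*g^2 + 26*g - 11)/(2*(g^4 - 10*g^3 + 37*g^2 - 60*g + 36))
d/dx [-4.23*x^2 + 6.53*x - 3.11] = 6.53 - 8.46*x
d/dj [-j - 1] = -1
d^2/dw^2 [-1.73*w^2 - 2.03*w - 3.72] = -3.46000000000000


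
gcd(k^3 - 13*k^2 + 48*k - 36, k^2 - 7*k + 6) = k^2 - 7*k + 6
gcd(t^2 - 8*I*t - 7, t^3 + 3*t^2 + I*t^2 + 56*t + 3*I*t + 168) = t - 7*I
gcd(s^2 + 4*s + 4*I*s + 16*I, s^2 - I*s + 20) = s + 4*I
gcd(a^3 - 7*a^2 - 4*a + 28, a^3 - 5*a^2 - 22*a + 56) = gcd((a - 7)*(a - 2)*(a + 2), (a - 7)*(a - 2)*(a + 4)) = a^2 - 9*a + 14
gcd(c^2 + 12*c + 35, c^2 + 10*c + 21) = c + 7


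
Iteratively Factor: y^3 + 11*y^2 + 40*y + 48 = (y + 4)*(y^2 + 7*y + 12) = (y + 4)^2*(y + 3)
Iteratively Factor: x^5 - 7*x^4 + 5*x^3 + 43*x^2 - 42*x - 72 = (x - 3)*(x^4 - 4*x^3 - 7*x^2 + 22*x + 24) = (x - 4)*(x - 3)*(x^3 - 7*x - 6) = (x - 4)*(x - 3)*(x + 1)*(x^2 - x - 6) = (x - 4)*(x - 3)^2*(x + 1)*(x + 2)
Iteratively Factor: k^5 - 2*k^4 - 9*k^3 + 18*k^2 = (k - 2)*(k^4 - 9*k^2) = k*(k - 2)*(k^3 - 9*k) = k*(k - 2)*(k + 3)*(k^2 - 3*k) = k*(k - 3)*(k - 2)*(k + 3)*(k)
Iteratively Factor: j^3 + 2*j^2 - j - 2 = (j + 2)*(j^2 - 1) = (j + 1)*(j + 2)*(j - 1)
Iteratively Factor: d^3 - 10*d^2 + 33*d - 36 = (d - 4)*(d^2 - 6*d + 9) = (d - 4)*(d - 3)*(d - 3)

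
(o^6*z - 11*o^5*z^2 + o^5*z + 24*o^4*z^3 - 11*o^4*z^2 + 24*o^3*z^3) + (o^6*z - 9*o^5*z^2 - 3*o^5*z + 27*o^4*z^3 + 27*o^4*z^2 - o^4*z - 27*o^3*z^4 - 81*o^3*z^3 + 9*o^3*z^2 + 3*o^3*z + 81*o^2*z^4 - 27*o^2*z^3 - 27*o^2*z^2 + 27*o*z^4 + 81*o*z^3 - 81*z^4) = 2*o^6*z - 20*o^5*z^2 - 2*o^5*z + 51*o^4*z^3 + 16*o^4*z^2 - o^4*z - 27*o^3*z^4 - 57*o^3*z^3 + 9*o^3*z^2 + 3*o^3*z + 81*o^2*z^4 - 27*o^2*z^3 - 27*o^2*z^2 + 27*o*z^4 + 81*o*z^3 - 81*z^4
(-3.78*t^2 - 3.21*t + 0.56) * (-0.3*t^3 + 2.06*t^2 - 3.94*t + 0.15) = 1.134*t^5 - 6.8238*t^4 + 8.1126*t^3 + 13.234*t^2 - 2.6879*t + 0.084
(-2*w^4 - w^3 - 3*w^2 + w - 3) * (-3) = 6*w^4 + 3*w^3 + 9*w^2 - 3*w + 9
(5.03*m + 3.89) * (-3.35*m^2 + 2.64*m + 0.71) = -16.8505*m^3 + 0.2477*m^2 + 13.8409*m + 2.7619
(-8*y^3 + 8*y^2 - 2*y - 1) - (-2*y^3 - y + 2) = -6*y^3 + 8*y^2 - y - 3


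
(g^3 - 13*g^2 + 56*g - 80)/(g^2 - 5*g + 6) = (g^3 - 13*g^2 + 56*g - 80)/(g^2 - 5*g + 6)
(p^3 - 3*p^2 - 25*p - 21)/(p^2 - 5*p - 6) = (p^2 - 4*p - 21)/(p - 6)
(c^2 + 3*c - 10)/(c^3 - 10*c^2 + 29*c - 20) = (c^2 + 3*c - 10)/(c^3 - 10*c^2 + 29*c - 20)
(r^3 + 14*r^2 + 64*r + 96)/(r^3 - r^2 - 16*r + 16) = (r^2 + 10*r + 24)/(r^2 - 5*r + 4)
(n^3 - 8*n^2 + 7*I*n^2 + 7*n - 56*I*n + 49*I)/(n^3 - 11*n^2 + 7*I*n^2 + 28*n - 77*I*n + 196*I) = (n - 1)/(n - 4)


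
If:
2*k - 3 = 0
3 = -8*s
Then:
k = 3/2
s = -3/8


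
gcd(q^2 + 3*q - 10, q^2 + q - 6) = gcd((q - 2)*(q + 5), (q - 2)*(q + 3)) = q - 2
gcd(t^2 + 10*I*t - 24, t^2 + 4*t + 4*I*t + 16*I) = t + 4*I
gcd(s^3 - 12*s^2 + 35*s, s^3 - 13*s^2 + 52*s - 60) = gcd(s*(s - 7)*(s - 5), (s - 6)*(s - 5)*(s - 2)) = s - 5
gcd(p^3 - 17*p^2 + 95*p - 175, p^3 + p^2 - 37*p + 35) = p - 5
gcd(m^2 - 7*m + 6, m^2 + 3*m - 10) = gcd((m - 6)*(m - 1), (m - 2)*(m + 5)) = 1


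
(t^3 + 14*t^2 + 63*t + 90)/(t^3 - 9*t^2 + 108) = (t^2 + 11*t + 30)/(t^2 - 12*t + 36)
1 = 1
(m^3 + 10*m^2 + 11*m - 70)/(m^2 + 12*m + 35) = m - 2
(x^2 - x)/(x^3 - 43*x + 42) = x/(x^2 + x - 42)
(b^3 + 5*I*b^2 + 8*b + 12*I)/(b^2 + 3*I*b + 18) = (b^2 - I*b + 2)/(b - 3*I)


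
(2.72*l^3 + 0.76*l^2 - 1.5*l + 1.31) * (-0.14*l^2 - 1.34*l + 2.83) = -0.3808*l^5 - 3.7512*l^4 + 6.8892*l^3 + 3.9774*l^2 - 6.0004*l + 3.7073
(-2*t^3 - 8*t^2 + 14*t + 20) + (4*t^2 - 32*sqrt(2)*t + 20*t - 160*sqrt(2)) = -2*t^3 - 4*t^2 - 32*sqrt(2)*t + 34*t - 160*sqrt(2) + 20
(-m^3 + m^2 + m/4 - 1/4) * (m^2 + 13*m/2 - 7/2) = -m^5 - 11*m^4/2 + 41*m^3/4 - 17*m^2/8 - 5*m/2 + 7/8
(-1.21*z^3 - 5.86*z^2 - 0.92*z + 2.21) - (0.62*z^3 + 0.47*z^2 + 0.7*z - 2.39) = -1.83*z^3 - 6.33*z^2 - 1.62*z + 4.6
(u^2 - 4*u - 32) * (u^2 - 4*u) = u^4 - 8*u^3 - 16*u^2 + 128*u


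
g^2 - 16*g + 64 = (g - 8)^2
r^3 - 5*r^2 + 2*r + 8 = (r - 4)*(r - 2)*(r + 1)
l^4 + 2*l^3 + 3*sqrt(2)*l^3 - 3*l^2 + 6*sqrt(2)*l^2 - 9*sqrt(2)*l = l*(l - 1)*(l + 3)*(l + 3*sqrt(2))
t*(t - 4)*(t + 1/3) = t^3 - 11*t^2/3 - 4*t/3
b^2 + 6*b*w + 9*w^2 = (b + 3*w)^2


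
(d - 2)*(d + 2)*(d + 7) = d^3 + 7*d^2 - 4*d - 28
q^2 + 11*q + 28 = (q + 4)*(q + 7)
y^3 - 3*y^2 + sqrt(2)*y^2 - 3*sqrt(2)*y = y*(y - 3)*(y + sqrt(2))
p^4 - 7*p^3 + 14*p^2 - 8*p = p*(p - 4)*(p - 2)*(p - 1)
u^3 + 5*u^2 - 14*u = u*(u - 2)*(u + 7)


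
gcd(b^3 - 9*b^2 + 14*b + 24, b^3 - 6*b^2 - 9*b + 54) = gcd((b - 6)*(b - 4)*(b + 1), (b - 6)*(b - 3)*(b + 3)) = b - 6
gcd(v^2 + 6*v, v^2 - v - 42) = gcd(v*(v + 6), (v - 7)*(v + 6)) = v + 6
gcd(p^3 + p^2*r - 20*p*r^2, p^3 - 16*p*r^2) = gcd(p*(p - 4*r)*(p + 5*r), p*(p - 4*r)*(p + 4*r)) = p^2 - 4*p*r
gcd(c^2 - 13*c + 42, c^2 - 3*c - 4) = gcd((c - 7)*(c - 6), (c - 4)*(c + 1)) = 1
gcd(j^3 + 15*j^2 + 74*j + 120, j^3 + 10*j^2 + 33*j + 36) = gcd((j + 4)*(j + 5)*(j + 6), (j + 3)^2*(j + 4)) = j + 4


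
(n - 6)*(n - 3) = n^2 - 9*n + 18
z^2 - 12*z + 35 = (z - 7)*(z - 5)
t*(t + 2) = t^2 + 2*t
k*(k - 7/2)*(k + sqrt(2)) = k^3 - 7*k^2/2 + sqrt(2)*k^2 - 7*sqrt(2)*k/2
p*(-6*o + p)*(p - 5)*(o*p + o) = -6*o^2*p^3 + 24*o^2*p^2 + 30*o^2*p + o*p^4 - 4*o*p^3 - 5*o*p^2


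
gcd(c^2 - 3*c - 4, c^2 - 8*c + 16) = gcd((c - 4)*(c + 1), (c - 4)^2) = c - 4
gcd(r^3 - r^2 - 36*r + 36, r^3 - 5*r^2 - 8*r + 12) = r^2 - 7*r + 6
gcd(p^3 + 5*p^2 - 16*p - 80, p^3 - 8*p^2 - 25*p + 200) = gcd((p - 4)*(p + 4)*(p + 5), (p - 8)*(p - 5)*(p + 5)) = p + 5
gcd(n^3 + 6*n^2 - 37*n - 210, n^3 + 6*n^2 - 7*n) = n + 7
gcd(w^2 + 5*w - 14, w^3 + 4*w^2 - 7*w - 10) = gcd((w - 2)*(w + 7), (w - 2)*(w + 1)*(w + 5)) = w - 2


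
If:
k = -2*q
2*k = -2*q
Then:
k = 0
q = 0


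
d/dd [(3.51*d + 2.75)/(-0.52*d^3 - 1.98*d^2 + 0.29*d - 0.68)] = (3.6504*d^3 + 11.2398*d^2 + 10.89*d - 3.1843)/(0.2704*d^6 + 2.0592*d^5 + 3.6188*d^4 - 0.4412*d^3 + 2.7769*d^2 - 0.3944*d + 0.4624)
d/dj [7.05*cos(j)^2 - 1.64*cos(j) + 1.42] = (1.64 - 14.1*cos(j))*sin(j)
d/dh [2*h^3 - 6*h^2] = 6*h*(h - 2)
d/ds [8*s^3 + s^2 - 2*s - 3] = 24*s^2 + 2*s - 2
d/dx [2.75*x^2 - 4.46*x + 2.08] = 5.5*x - 4.46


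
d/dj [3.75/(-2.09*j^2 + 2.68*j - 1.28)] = (15.675*j - 10.05)/(2.09*j^2 - 2.68*j + 1.28)^2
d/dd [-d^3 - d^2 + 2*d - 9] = -3*d^2 - 2*d + 2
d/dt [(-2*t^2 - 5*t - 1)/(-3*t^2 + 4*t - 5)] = (-23*t^2 + 14*t + 29)/(9*t^4 - 24*t^3 + 46*t^2 - 40*t + 25)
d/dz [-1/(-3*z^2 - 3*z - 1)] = 3*(-2*z - 1)/(3*z^2 + 3*z + 1)^2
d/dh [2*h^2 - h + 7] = 4*h - 1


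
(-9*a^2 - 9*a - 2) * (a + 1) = -9*a^3 - 18*a^2 - 11*a - 2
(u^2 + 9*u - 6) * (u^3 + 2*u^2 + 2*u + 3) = u^5 + 11*u^4 + 14*u^3 + 9*u^2 + 15*u - 18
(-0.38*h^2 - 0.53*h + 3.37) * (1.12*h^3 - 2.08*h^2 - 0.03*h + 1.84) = -0.4256*h^5 + 0.1968*h^4 + 4.8882*h^3 - 7.6929*h^2 - 1.0763*h + 6.2008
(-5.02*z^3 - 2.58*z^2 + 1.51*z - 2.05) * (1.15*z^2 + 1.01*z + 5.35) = -5.773*z^5 - 8.0372*z^4 - 27.7263*z^3 - 14.6354*z^2 + 6.008*z - 10.9675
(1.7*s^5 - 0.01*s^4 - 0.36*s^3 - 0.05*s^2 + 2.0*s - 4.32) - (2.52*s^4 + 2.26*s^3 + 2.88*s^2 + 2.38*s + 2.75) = 1.7*s^5 - 2.53*s^4 - 2.62*s^3 - 2.93*s^2 - 0.38*s - 7.07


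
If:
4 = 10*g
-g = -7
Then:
No Solution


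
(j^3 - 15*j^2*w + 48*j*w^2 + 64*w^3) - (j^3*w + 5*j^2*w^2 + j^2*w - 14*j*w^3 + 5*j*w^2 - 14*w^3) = -j^3*w + j^3 - 5*j^2*w^2 - 16*j^2*w + 14*j*w^3 + 43*j*w^2 + 78*w^3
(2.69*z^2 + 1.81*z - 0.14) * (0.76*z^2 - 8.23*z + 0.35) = 2.0444*z^4 - 20.7631*z^3 - 14.0612*z^2 + 1.7857*z - 0.049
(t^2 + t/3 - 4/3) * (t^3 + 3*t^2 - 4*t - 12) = t^5 + 10*t^4/3 - 13*t^3/3 - 52*t^2/3 + 4*t/3 + 16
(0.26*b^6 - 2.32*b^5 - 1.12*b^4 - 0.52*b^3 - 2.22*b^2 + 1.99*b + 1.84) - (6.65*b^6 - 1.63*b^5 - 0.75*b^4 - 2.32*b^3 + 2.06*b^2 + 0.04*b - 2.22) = -6.39*b^6 - 0.69*b^5 - 0.37*b^4 + 1.8*b^3 - 4.28*b^2 + 1.95*b + 4.06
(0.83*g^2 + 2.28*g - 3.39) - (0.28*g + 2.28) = 0.83*g^2 + 2.0*g - 5.67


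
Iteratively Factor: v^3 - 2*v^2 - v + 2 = (v - 2)*(v^2 - 1) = (v - 2)*(v + 1)*(v - 1)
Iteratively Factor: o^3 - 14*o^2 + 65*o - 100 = (o - 5)*(o^2 - 9*o + 20) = (o - 5)*(o - 4)*(o - 5)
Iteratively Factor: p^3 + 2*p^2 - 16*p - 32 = (p + 2)*(p^2 - 16) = (p - 4)*(p + 2)*(p + 4)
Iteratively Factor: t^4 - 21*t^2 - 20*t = (t + 1)*(t^3 - t^2 - 20*t) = (t + 1)*(t + 4)*(t^2 - 5*t) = t*(t + 1)*(t + 4)*(t - 5)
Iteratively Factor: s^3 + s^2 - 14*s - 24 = (s + 3)*(s^2 - 2*s - 8) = (s + 2)*(s + 3)*(s - 4)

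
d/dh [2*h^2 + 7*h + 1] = 4*h + 7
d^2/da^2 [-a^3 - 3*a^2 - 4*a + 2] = -6*a - 6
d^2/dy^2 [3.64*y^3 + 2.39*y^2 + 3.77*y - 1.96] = 21.84*y + 4.78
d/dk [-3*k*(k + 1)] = -6*k - 3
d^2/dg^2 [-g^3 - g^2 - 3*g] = -6*g - 2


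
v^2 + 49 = (v - 7*I)*(v + 7*I)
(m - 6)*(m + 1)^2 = m^3 - 4*m^2 - 11*m - 6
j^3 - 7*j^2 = j^2*(j - 7)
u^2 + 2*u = u*(u + 2)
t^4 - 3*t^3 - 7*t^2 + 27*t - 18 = (t - 3)*(t - 2)*(t - 1)*(t + 3)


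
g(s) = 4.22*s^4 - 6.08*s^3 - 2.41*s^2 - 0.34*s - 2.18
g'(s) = 16.88*s^3 - 18.24*s^2 - 4.82*s - 0.34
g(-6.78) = 10701.52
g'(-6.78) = -6067.04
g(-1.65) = 50.41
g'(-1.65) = -117.87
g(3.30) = 252.41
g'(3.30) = 391.74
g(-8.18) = 22061.27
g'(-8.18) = -10420.55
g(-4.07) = 1527.14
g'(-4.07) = -1420.90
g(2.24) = 22.87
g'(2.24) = 87.06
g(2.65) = 74.96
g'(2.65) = 172.93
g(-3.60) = 960.28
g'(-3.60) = -1006.93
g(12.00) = 76646.38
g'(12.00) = 26483.90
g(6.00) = 4064.86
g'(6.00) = 2960.18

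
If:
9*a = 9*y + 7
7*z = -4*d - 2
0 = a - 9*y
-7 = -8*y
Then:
No Solution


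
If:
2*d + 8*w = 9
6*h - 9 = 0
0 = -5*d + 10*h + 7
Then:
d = 22/5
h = 3/2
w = 1/40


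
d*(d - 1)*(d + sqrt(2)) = d^3 - d^2 + sqrt(2)*d^2 - sqrt(2)*d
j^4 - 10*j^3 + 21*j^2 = j^2*(j - 7)*(j - 3)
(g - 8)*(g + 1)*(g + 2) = g^3 - 5*g^2 - 22*g - 16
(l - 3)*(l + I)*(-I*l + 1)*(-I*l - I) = -l^4 + 2*l^3 - 2*I*l^3 + 4*l^2 + 4*I*l^2 - 2*l + 6*I*l - 3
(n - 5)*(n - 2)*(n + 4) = n^3 - 3*n^2 - 18*n + 40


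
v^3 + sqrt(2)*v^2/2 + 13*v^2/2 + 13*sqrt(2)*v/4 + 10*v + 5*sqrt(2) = (v + 5/2)*(v + 4)*(v + sqrt(2)/2)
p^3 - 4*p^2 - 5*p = p*(p - 5)*(p + 1)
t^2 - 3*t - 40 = (t - 8)*(t + 5)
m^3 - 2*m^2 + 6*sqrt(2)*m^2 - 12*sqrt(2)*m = m*(m - 2)*(m + 6*sqrt(2))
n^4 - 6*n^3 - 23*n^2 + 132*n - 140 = (n - 7)*(n - 2)^2*(n + 5)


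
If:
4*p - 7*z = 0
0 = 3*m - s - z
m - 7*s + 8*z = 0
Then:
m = 3*z/4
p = 7*z/4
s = 5*z/4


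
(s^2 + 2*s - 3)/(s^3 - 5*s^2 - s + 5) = (s + 3)/(s^2 - 4*s - 5)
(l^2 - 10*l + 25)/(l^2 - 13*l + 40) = (l - 5)/(l - 8)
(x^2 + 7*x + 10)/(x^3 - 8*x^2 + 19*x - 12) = (x^2 + 7*x + 10)/(x^3 - 8*x^2 + 19*x - 12)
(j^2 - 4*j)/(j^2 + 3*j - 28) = j/(j + 7)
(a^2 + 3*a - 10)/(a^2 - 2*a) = (a + 5)/a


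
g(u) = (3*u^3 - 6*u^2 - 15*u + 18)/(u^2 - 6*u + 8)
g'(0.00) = -0.19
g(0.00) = 2.25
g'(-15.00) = 2.90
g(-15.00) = -34.77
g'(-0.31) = 0.42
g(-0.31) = 2.21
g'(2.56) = -29.15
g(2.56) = 11.64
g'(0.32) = -1.12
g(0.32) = 2.05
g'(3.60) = -168.09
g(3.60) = -40.95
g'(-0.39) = 0.55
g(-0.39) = 2.17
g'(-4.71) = 2.51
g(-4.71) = -6.12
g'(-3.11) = 2.24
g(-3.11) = -2.30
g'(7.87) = 1.02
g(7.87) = 43.61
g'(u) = (6 - 2*u)*(3*u^3 - 6*u^2 - 15*u + 18)/(u^2 - 6*u + 8)^2 + (9*u^2 - 12*u - 15)/(u^2 - 6*u + 8) = 3*(u^4 - 12*u^3 + 41*u^2 - 44*u - 4)/(u^4 - 12*u^3 + 52*u^2 - 96*u + 64)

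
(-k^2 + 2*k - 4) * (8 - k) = k^3 - 10*k^2 + 20*k - 32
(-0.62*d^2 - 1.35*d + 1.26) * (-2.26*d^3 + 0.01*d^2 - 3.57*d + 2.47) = 1.4012*d^5 + 3.0448*d^4 - 0.6477*d^3 + 3.3007*d^2 - 7.8327*d + 3.1122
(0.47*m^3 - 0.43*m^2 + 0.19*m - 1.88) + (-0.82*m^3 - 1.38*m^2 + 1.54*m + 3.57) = -0.35*m^3 - 1.81*m^2 + 1.73*m + 1.69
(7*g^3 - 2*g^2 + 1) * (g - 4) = 7*g^4 - 30*g^3 + 8*g^2 + g - 4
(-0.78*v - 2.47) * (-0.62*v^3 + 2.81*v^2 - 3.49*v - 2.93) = 0.4836*v^4 - 0.6604*v^3 - 4.2185*v^2 + 10.9057*v + 7.2371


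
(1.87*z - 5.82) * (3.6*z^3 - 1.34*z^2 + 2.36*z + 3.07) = 6.732*z^4 - 23.4578*z^3 + 12.212*z^2 - 7.9943*z - 17.8674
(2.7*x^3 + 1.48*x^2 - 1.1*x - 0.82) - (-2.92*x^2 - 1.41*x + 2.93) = 2.7*x^3 + 4.4*x^2 + 0.31*x - 3.75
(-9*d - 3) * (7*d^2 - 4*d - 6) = -63*d^3 + 15*d^2 + 66*d + 18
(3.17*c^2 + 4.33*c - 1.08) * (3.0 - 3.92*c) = -12.4264*c^3 - 7.4636*c^2 + 17.2236*c - 3.24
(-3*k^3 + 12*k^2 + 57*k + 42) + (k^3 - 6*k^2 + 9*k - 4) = -2*k^3 + 6*k^2 + 66*k + 38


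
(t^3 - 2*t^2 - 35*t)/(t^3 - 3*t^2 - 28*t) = (t + 5)/(t + 4)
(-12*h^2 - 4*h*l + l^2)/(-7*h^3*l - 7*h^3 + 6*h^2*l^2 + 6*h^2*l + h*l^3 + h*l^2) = (-12*h^2 - 4*h*l + l^2)/(h*(-7*h^2*l - 7*h^2 + 6*h*l^2 + 6*h*l + l^3 + l^2))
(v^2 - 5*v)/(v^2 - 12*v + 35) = v/(v - 7)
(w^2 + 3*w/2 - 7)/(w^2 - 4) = (w + 7/2)/(w + 2)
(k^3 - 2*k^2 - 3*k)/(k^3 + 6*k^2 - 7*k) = (k^2 - 2*k - 3)/(k^2 + 6*k - 7)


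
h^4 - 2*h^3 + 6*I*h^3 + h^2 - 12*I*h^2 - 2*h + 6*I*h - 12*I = (h - 2)*(h - I)*(h + I)*(h + 6*I)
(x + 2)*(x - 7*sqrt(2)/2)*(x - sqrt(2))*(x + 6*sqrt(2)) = x^4 + 2*x^3 + 3*sqrt(2)*x^3/2 - 47*x^2 + 3*sqrt(2)*x^2 - 94*x + 42*sqrt(2)*x + 84*sqrt(2)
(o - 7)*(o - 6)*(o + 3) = o^3 - 10*o^2 + 3*o + 126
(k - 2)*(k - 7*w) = k^2 - 7*k*w - 2*k + 14*w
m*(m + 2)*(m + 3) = m^3 + 5*m^2 + 6*m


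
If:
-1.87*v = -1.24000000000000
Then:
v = 0.66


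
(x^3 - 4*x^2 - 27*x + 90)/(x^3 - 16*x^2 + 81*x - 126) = (x + 5)/(x - 7)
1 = 1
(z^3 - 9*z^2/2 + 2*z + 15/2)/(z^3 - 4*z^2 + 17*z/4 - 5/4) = 2*(z^2 - 2*z - 3)/(2*z^2 - 3*z + 1)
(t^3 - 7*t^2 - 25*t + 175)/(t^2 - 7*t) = t - 25/t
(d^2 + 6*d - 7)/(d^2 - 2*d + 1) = (d + 7)/(d - 1)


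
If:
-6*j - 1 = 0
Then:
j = -1/6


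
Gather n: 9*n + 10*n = 19*n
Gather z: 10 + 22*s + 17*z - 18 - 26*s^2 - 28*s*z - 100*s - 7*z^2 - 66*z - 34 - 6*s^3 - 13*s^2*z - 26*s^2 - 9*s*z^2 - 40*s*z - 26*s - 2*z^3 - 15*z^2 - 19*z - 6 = -6*s^3 - 52*s^2 - 104*s - 2*z^3 + z^2*(-9*s - 22) + z*(-13*s^2 - 68*s - 68) - 48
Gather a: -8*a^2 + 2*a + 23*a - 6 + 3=-8*a^2 + 25*a - 3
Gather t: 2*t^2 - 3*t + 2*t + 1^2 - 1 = 2*t^2 - t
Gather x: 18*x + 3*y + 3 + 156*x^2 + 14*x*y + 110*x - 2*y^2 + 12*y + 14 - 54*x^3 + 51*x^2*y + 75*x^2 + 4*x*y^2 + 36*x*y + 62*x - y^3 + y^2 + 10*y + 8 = -54*x^3 + x^2*(51*y + 231) + x*(4*y^2 + 50*y + 190) - y^3 - y^2 + 25*y + 25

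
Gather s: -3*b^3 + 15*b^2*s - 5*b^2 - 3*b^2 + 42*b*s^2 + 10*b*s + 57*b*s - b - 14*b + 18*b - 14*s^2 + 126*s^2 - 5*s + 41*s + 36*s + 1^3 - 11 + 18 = -3*b^3 - 8*b^2 + 3*b + s^2*(42*b + 112) + s*(15*b^2 + 67*b + 72) + 8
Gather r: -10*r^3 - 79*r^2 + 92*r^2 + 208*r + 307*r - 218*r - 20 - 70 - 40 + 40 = -10*r^3 + 13*r^2 + 297*r - 90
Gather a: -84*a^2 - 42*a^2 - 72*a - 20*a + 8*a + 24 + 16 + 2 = -126*a^2 - 84*a + 42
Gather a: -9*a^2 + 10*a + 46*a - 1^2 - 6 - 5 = -9*a^2 + 56*a - 12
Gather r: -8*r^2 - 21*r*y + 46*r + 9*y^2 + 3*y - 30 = -8*r^2 + r*(46 - 21*y) + 9*y^2 + 3*y - 30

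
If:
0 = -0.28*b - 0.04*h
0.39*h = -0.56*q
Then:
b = 0.205128205128205*q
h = -1.43589743589744*q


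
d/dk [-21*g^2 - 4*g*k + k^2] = -4*g + 2*k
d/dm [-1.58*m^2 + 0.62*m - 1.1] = 0.62 - 3.16*m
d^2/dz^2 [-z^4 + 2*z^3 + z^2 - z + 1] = -12*z^2 + 12*z + 2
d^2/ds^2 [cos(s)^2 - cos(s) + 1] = cos(s) - 2*cos(2*s)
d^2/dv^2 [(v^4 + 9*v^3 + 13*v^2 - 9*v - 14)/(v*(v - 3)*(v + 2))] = 2*(29*v^3 - 21*v^2 + 63*v - 63)/(v^3*(v^3 - 9*v^2 + 27*v - 27))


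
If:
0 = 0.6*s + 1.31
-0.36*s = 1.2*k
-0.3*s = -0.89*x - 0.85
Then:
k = 0.66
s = -2.18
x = -1.69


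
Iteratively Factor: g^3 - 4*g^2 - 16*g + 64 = (g - 4)*(g^2 - 16) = (g - 4)^2*(g + 4)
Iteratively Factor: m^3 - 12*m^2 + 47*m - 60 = (m - 4)*(m^2 - 8*m + 15) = (m - 5)*(m - 4)*(m - 3)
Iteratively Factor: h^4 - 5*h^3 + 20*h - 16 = (h - 2)*(h^3 - 3*h^2 - 6*h + 8) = (h - 2)*(h - 1)*(h^2 - 2*h - 8) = (h - 2)*(h - 1)*(h + 2)*(h - 4)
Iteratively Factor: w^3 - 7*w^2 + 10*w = (w - 2)*(w^2 - 5*w) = w*(w - 2)*(w - 5)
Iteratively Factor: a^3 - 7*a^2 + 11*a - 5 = (a - 1)*(a^2 - 6*a + 5) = (a - 5)*(a - 1)*(a - 1)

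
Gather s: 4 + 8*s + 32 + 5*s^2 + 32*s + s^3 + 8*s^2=s^3 + 13*s^2 + 40*s + 36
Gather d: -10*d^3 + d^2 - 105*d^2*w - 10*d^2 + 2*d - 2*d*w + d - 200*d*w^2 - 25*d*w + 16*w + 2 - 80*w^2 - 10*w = -10*d^3 + d^2*(-105*w - 9) + d*(-200*w^2 - 27*w + 3) - 80*w^2 + 6*w + 2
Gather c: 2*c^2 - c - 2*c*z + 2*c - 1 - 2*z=2*c^2 + c*(1 - 2*z) - 2*z - 1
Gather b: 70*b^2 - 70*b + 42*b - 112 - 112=70*b^2 - 28*b - 224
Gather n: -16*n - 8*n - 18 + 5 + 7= -24*n - 6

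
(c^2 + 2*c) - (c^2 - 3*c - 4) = 5*c + 4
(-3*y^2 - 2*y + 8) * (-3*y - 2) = 9*y^3 + 12*y^2 - 20*y - 16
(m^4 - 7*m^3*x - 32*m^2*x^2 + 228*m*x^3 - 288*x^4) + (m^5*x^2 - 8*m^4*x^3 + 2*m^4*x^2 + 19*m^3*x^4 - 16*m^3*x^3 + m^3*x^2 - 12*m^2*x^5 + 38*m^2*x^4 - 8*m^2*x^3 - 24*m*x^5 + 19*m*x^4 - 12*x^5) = m^5*x^2 - 8*m^4*x^3 + 2*m^4*x^2 + m^4 + 19*m^3*x^4 - 16*m^3*x^3 + m^3*x^2 - 7*m^3*x - 12*m^2*x^5 + 38*m^2*x^4 - 8*m^2*x^3 - 32*m^2*x^2 - 24*m*x^5 + 19*m*x^4 + 228*m*x^3 - 12*x^5 - 288*x^4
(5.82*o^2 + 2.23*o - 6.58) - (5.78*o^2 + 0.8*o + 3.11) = 0.04*o^2 + 1.43*o - 9.69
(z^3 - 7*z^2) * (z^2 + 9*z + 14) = z^5 + 2*z^4 - 49*z^3 - 98*z^2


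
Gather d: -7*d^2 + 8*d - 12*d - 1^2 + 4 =-7*d^2 - 4*d + 3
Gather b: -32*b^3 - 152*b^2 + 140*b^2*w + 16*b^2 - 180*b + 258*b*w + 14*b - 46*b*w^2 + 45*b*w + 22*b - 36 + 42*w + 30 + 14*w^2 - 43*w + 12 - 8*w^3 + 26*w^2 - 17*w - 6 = -32*b^3 + b^2*(140*w - 136) + b*(-46*w^2 + 303*w - 144) - 8*w^3 + 40*w^2 - 18*w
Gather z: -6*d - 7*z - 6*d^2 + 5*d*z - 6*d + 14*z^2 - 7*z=-6*d^2 - 12*d + 14*z^2 + z*(5*d - 14)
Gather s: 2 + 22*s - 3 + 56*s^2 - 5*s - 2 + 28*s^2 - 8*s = 84*s^2 + 9*s - 3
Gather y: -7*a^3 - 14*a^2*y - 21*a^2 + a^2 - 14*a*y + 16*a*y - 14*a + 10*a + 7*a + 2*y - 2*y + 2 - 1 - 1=-7*a^3 - 20*a^2 + 3*a + y*(-14*a^2 + 2*a)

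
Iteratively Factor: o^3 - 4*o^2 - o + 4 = (o - 4)*(o^2 - 1) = (o - 4)*(o + 1)*(o - 1)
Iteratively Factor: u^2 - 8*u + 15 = (u - 3)*(u - 5)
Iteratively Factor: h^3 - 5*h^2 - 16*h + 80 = (h - 5)*(h^2 - 16) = (h - 5)*(h - 4)*(h + 4)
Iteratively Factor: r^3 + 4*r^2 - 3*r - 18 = (r + 3)*(r^2 + r - 6) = (r + 3)^2*(r - 2)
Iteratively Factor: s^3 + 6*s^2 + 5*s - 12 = (s - 1)*(s^2 + 7*s + 12) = (s - 1)*(s + 4)*(s + 3)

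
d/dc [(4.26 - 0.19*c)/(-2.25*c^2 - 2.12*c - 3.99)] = (-0.4275*c^2 + 19.17*c + 9.7893)/(5.0625*c^4 + 9.54*c^3 + 22.4494*c^2 + 16.9176*c + 15.9201)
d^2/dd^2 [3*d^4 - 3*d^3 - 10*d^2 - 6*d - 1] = 36*d^2 - 18*d - 20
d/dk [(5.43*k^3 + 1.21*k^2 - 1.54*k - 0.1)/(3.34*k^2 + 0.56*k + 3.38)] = (18.1362*k^4 + 6.0816*k^3 + 60.8814*k^2 + 8.8476*k - 5.1492)/(11.1556*k^4 + 3.7408*k^3 + 22.892*k^2 + 3.7856*k + 11.4244)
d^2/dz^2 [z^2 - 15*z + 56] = 2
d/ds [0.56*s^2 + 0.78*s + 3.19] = 1.12*s + 0.78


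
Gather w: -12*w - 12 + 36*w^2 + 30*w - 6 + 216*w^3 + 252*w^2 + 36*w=216*w^3 + 288*w^2 + 54*w - 18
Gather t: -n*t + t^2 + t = t^2 + t*(1 - n)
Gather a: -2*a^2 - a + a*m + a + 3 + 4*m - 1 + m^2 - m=-2*a^2 + a*m + m^2 + 3*m + 2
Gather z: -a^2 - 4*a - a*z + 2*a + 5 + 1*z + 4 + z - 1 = -a^2 - 2*a + z*(2 - a) + 8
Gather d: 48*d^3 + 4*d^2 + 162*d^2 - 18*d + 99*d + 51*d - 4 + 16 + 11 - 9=48*d^3 + 166*d^2 + 132*d + 14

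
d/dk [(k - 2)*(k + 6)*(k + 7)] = 3*k^2 + 22*k + 16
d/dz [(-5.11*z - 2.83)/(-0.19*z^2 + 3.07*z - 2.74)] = (-0.9709*z^2 - 1.0754*z + 22.6895)/(0.0361*z^4 - 1.1666*z^3 + 10.4661*z^2 - 16.8236*z + 7.5076)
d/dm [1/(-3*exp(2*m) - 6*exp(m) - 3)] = 2*(exp(m) + 1)*exp(m)/(3*(exp(2*m) + 2*exp(m) + 1)^2)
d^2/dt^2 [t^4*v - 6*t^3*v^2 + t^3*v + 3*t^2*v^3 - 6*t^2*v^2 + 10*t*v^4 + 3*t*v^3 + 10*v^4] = 6*v*(2*t^2 - 6*t*v + t + v^2 - 2*v)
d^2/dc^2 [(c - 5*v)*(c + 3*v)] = 2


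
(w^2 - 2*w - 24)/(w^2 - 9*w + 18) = (w + 4)/(w - 3)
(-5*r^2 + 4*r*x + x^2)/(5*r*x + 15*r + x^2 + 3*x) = (-r + x)/(x + 3)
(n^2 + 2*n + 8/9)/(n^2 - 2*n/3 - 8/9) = (3*n + 4)/(3*n - 4)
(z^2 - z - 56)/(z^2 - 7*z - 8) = (z + 7)/(z + 1)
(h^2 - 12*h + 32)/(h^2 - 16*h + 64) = (h - 4)/(h - 8)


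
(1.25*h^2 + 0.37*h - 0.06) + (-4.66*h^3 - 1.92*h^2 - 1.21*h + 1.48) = -4.66*h^3 - 0.67*h^2 - 0.84*h + 1.42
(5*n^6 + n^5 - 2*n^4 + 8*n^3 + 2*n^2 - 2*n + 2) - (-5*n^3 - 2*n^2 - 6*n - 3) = 5*n^6 + n^5 - 2*n^4 + 13*n^3 + 4*n^2 + 4*n + 5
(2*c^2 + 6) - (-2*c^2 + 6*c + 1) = 4*c^2 - 6*c + 5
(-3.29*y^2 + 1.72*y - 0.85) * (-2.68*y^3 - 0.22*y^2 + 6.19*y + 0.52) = 8.8172*y^5 - 3.8858*y^4 - 18.4655*y^3 + 9.123*y^2 - 4.3671*y - 0.442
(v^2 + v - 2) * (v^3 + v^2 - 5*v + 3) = v^5 + 2*v^4 - 6*v^3 - 4*v^2 + 13*v - 6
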